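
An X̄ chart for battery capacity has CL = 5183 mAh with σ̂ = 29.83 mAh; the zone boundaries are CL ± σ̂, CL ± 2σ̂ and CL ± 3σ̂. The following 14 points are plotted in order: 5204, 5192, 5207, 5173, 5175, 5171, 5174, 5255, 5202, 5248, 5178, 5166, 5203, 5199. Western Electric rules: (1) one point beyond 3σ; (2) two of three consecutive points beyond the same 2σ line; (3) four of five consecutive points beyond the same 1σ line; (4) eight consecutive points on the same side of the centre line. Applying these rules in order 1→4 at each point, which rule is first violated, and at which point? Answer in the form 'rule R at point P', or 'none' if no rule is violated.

Zone of each point (C = within 1σ̂, B = 1σ̂–2σ̂, A = 2σ̂–3σ̂, * = beyond 3σ̂; sign = side of CL): 1:+C, 2:+C, 3:+C, 4:-C, 5:-C, 6:-C, 7:-C, 8:+A, 9:+C, 10:+A, 11:-C, 12:-C, 13:+C, 14:+C
Rule 2 (two of three consecutive points beyond the same 2σ limit) is satisfied at point 10.

rule 2 at point 10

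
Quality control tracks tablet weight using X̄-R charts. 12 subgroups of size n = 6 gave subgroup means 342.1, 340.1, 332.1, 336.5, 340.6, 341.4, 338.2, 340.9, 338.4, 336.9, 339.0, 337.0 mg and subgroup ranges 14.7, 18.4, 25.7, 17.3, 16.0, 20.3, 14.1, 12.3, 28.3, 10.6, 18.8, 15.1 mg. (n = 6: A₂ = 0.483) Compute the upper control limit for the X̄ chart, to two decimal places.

X̄̄ = (342.1 + 340.1 + 332.1 + 336.5 + 340.6 + 341.4 + 338.2 + 340.9 + 338.4 + 336.9 + 339.0 + 337.0) / 12 = 4063.2000 / 12 = 338.6000
R̄ = (14.7 + 18.4 + 25.7 + 17.3 + 16.0 + 20.3 + 14.1 + 12.3 + 28.3 + 10.6 + 18.8 + 15.1) / 12 = 211.6000 / 12 = 17.6333
UCL = X̄̄ + A₂·R̄ = 338.6000 + 0.483 × 17.6333 = 347.1169

347.12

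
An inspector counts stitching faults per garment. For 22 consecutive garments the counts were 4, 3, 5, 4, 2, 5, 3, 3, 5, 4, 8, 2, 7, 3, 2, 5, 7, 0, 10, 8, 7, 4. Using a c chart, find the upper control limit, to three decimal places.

11.019

c̄ = (4 + 3 + 5 + 4 + 2 + 5 + 3 + 3 + 5 + 4 + 8 + 2 + 7 + 3 + 2 + 5 + 7 + 0 + 10 + 8 + 7 + 4) / 22 = 101 / 22 = 4.5909
UCL = c̄ + 3√c̄ = 4.5909 + 3 × √4.5909 = 4.5909 + 3 × 2.1426 = 11.0188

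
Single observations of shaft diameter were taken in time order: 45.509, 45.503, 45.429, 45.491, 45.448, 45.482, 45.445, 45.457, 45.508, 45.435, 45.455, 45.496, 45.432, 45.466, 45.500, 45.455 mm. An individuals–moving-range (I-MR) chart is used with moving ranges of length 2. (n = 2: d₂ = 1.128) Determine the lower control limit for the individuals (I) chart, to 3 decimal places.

X̄ = (45.509 + 45.503 + 45.429 + 45.491 + 45.448 + 45.482 + 45.445 + 45.457 + 45.508 + 45.435 + 45.455 + 45.496 + 45.432 + 45.466 + 45.500 + 45.455) / 16 = 45.4694
Moving ranges: 0.006, 0.074, 0.062, 0.043, 0.034, 0.037, 0.012, 0.051, 0.073, 0.020, 0.041, 0.064, 0.034, 0.034, 0.045; M̄R̄ = 0.6300 / 15 = 0.0420
LCL = X̄ − 3·M̄R̄/d₂ = 45.4694 − 3 × 0.0420 / 1.128 = 45.3577

45.358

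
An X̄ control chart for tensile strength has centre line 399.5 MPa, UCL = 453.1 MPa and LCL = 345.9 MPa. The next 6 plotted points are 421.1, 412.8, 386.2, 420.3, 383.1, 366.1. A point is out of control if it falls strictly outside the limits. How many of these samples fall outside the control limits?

All 6 points lie within [345.9, 453.1].

0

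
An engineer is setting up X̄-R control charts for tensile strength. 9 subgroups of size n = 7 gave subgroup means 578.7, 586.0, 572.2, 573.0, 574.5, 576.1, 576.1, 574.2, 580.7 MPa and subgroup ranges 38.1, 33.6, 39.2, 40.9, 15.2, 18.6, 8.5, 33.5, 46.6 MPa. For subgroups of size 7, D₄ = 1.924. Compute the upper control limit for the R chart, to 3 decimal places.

R̄ = (38.1 + 33.6 + 39.2 + 40.9 + 15.2 + 18.6 + 8.5 + 33.5 + 46.6) / 9 = 274.2000 / 9 = 30.4667
UCL_R = D₄·R̄ = 1.924 × 30.4667 = 58.6179

58.618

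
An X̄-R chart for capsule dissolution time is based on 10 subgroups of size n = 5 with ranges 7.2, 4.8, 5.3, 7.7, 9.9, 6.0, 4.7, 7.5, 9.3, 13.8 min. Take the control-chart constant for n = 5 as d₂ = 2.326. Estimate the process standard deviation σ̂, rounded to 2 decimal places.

3.28

R̄ = (7.2 + 4.8 + 5.3 + 7.7 + 9.9 + 6.0 + 4.7 + 7.5 + 9.3 + 13.8) / 10 = 7.6200
σ̂ = R̄ / d₂ = 7.6200 / 2.326 = 3.2760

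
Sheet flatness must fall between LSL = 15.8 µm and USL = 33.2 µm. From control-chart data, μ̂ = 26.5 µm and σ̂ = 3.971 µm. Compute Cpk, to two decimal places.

Cpu = (USL − μ̂) / (3σ̂) = (33.2 − 26.5) / (3 × 3.971) = 0.5624; Cpl = (μ̂ − LSL) / (3σ̂) = (26.5 − 15.8) / (3 × 3.971) = 0.8982; Cpk = min(Cpu, Cpl) = 0.5624

0.56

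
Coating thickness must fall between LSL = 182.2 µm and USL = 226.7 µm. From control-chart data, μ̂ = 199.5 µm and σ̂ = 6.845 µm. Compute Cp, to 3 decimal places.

1.084

Cp = (USL − LSL) / (6σ̂) = (226.7 − 182.2) / (6 × 6.845) = 44.5000 / 41.0700 = 1.0835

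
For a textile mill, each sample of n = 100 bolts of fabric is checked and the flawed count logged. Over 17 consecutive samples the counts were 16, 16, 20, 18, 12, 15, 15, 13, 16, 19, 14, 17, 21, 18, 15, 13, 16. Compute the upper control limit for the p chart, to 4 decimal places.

0.2715

p̄ = Σdᵢ / (k·n) = 274 / (17 × 100) = 0.16118
UCL = p̄ + 3·√(p̄(1−p̄)/n) = 0.16118 + 3 × √(0.16118×0.83882/100) = 0.16118 + 3 × 0.03677 = 0.27148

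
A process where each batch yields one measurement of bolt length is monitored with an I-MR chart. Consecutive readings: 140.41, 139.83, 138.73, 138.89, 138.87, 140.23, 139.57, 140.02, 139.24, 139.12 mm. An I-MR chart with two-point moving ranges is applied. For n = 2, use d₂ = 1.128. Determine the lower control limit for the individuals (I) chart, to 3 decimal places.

X̄ = (140.41 + 139.83 + 138.73 + 138.89 + 138.87 + 140.23 + 139.57 + 140.02 + 139.24 + 139.12) / 10 = 139.4910
Moving ranges: 0.58, 1.10, 0.16, 0.02, 1.36, 0.66, 0.45, 0.78, 0.12; M̄R̄ = 5.2300 / 9 = 0.5811
LCL = X̄ − 3·M̄R̄/d₂ = 139.4910 − 3 × 0.5811 / 1.128 = 137.9455

137.945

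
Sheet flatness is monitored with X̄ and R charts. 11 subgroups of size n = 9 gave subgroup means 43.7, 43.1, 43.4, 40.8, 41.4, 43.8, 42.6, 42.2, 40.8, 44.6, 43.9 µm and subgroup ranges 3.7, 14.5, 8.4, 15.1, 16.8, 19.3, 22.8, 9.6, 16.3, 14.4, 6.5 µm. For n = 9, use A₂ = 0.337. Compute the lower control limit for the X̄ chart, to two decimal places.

X̄̄ = (43.7 + 43.1 + 43.4 + 40.8 + 41.4 + 43.8 + 42.6 + 42.2 + 40.8 + 44.6 + 43.9) / 11 = 470.3000 / 11 = 42.7545
R̄ = (3.7 + 14.5 + 8.4 + 15.1 + 16.8 + 19.3 + 22.8 + 9.6 + 16.3 + 14.4 + 6.5) / 11 = 147.4000 / 11 = 13.4000
LCL = X̄̄ − A₂·R̄ = 42.7545 − 0.337 × 13.4000 = 38.2387

38.24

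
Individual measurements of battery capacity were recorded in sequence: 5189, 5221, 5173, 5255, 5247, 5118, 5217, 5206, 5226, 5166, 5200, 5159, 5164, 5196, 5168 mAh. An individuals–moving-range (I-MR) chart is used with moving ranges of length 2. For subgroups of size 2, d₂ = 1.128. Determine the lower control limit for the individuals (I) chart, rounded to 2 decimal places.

5074.18

X̄ = (5189 + 5221 + 5173 + 5255 + 5247 + 5118 + 5217 + 5206 + 5226 + 5166 + 5200 + 5159 + 5164 + 5196 + 5168) / 15 = 5193.6667
Moving ranges: 32, 48, 82, 8, 129, 99, 11, 20, 60, 34, 41, 5, 32, 28; M̄R̄ = 629.0000 / 14 = 44.9286
LCL = X̄ − 3·M̄R̄/d₂ = 5193.6667 − 3 × 44.9286 / 1.128 = 5074.1758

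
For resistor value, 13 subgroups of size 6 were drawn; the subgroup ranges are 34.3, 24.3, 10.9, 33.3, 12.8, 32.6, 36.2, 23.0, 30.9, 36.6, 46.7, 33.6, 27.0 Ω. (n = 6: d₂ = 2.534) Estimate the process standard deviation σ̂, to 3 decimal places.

R̄ = (34.3 + 24.3 + 10.9 + 33.3 + 12.8 + 32.6 + 36.2 + 23.0 + 30.9 + 36.6 + 46.7 + 33.6 + 27.0) / 13 = 29.4000
σ̂ = R̄ / d₂ = 29.4000 / 2.534 = 11.6022

11.602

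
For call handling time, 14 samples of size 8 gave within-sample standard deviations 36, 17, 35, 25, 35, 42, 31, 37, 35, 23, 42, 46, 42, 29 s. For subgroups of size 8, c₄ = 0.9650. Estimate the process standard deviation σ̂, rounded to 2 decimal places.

35.16

s̄ = (36 + 17 + 35 + 25 + 35 + 42 + 31 + 37 + 35 + 23 + 42 + 46 + 42 + 29) / 14 = 33.9286
σ̂ = s̄ / c₄ = 33.9286 / 0.9650 = 35.1591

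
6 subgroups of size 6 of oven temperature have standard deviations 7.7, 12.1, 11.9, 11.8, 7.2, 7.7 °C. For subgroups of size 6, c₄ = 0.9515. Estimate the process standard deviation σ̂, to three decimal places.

s̄ = (7.7 + 12.1 + 11.9 + 11.8 + 7.2 + 7.7) / 6 = 9.7333
σ̂ = s̄ / c₄ = 9.7333 / 0.9515 = 10.2295

10.229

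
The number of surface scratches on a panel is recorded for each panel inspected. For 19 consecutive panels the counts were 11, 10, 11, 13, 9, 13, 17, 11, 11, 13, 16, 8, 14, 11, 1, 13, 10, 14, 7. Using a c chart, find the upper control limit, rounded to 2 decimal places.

21.26

c̄ = (11 + 10 + 11 + 13 + 9 + 13 + 17 + 11 + 11 + 13 + 16 + 8 + 14 + 11 + 1 + 13 + 10 + 14 + 7) / 19 = 213 / 19 = 11.2105
UCL = c̄ + 3√c̄ = 11.2105 + 3 × √11.2105 = 11.2105 + 3 × 3.3482 = 21.2552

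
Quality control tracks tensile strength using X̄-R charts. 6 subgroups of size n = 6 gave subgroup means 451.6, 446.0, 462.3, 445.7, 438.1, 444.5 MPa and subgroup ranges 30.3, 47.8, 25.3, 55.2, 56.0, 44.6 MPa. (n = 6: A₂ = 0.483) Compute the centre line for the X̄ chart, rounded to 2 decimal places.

448.03

X̄̄ = (451.6 + 446.0 + 462.3 + 445.7 + 438.1 + 444.5) / 6 = 2688.2000 / 6 = 448.0333
CL = X̄̄ = 448.0333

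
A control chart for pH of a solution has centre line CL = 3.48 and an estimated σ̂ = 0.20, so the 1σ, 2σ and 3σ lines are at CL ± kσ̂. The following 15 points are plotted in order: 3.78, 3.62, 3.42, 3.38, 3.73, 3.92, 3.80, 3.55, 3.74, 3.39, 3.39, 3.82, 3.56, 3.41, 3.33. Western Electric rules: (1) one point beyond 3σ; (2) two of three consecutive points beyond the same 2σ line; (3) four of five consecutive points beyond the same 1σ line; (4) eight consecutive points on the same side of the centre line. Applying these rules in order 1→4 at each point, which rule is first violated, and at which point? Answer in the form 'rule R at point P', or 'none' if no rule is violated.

rule 3 at point 9

Zone of each point (C = within 1σ̂, B = 1σ̂–2σ̂, A = 2σ̂–3σ̂, * = beyond 3σ̂; sign = side of CL): 1:+B, 2:+C, 3:-C, 4:-C, 5:+B, 6:+A, 7:+B, 8:+C, 9:+B, 10:-C, 11:-C, 12:+B, 13:+C, 14:-C, 15:-C
Rule 3 (four of five consecutive points beyond the same 1σ limit) is satisfied at point 9.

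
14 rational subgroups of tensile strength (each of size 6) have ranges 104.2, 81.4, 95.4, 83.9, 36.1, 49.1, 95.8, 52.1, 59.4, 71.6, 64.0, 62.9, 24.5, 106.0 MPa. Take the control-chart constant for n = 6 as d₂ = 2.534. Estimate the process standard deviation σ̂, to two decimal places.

R̄ = (104.2 + 81.4 + 95.4 + 83.9 + 36.1 + 49.1 + 95.8 + 52.1 + 59.4 + 71.6 + 64.0 + 62.9 + 24.5 + 106.0) / 14 = 70.4571
σ̂ = R̄ / d₂ = 70.4571 / 2.534 = 27.8047

27.80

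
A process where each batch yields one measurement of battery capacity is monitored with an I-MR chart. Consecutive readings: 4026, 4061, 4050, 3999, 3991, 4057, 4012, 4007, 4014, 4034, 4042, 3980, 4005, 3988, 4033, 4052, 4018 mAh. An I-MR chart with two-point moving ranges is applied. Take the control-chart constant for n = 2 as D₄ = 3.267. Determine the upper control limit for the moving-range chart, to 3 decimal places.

93.518

Moving ranges: 35, 11, 51, 8, 66, 45, 5, 7, 20, 8, 62, 25, 17, 45, 19, 34; M̄R̄ = 458.0000 / 16 = 28.6250
UCL_MR = D₄·M̄R̄ = 3.267 × 28.6250 = 93.5179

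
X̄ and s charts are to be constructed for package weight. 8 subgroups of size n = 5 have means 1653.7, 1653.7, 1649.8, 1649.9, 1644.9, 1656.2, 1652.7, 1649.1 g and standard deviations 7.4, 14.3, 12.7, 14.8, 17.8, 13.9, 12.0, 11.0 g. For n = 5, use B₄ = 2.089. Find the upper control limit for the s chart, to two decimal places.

s̄ = (7.4 + 14.3 + 12.7 + 14.8 + 17.8 + 13.9 + 12.0 + 11.0) / 8 = 12.9875
UCL_s = B₄·s̄ = 2.089 × 12.9875 = 27.1309

27.13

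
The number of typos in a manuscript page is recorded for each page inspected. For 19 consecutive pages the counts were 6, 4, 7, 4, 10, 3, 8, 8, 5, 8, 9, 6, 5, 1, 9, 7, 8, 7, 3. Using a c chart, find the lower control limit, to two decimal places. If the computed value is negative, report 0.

c̄ = (6 + 4 + 7 + 4 + 10 + 3 + 8 + 8 + 5 + 8 + 9 + 6 + 5 + 1 + 9 + 7 + 8 + 7 + 3) / 19 = 118 / 19 = 6.2105
LCL = c̄ − 3√c̄ = 6.2105 − 3 × 2.4921 = -1.2658 → 0 (cannot be negative)

0.00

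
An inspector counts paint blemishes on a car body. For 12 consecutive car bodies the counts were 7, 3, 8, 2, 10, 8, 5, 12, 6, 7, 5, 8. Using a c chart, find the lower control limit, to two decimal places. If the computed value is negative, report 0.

0.00

c̄ = (7 + 3 + 8 + 2 + 10 + 8 + 5 + 12 + 6 + 7 + 5 + 8) / 12 = 81 / 12 = 6.7500
LCL = c̄ − 3√c̄ = 6.7500 − 3 × 2.5981 = -1.0442 → 0 (cannot be negative)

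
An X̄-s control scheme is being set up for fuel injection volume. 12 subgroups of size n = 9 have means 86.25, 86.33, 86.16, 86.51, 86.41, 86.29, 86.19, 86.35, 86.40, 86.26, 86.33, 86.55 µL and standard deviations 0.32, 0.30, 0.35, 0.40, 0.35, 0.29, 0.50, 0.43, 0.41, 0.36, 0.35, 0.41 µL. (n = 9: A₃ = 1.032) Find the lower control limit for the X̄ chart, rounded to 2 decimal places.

X̄̄ = (86.25 + 86.33 + 86.16 + 86.51 + 86.41 + 86.29 + 86.19 + 86.35 + 86.40 + 86.26 + 86.33 + 86.55) / 12 = 86.3358
s̄ = (0.32 + 0.30 + 0.35 + 0.40 + 0.35 + 0.29 + 0.50 + 0.43 + 0.41 + 0.36 + 0.35 + 0.41) / 12 = 0.3725
LCL = X̄̄ − A₃·s̄ = 86.3358 − 1.032 × 0.3725 = 85.9514

85.95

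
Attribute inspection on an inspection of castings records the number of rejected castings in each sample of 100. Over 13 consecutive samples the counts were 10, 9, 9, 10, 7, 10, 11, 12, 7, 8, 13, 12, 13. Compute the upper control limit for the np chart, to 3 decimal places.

p̄ = Σdᵢ / (k·n) = 131 / (13 × 100) = 0.10077
UCL = np̄ + 3·√(np̄(1−p̄)) = 10.0769 + 3 × √(10.0769×0.89923) = 10.0769 + 3 × 3.0102 = 19.1076

19.108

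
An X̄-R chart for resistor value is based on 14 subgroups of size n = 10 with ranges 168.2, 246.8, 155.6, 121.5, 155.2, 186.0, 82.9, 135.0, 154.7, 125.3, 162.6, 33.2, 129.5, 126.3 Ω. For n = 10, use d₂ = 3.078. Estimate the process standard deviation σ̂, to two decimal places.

R̄ = (168.2 + 246.8 + 155.6 + 121.5 + 155.2 + 186.0 + 82.9 + 135.0 + 154.7 + 125.3 + 162.6 + 33.2 + 129.5 + 126.3) / 14 = 141.6286
σ̂ = R̄ / d₂ = 141.6286 / 3.078 = 46.0132

46.01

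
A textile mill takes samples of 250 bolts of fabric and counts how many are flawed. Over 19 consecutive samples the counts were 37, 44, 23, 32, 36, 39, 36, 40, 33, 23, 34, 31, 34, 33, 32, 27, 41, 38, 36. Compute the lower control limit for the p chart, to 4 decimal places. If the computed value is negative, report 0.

0.0715

p̄ = Σdᵢ / (k·n) = 649 / (19 × 250) = 0.13663
LCL = p̄ − 3·√(p̄(1−p̄)/n) = 0.13663 − 3 × 0.02172 = 0.07147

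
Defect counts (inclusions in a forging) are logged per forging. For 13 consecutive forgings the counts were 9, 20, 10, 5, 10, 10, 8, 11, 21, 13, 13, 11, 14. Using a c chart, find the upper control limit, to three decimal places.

c̄ = (9 + 20 + 10 + 5 + 10 + 10 + 8 + 11 + 21 + 13 + 13 + 11 + 14) / 13 = 155 / 13 = 11.9231
UCL = c̄ + 3√c̄ = 11.9231 + 3 × √11.9231 = 11.9231 + 3 × 3.4530 = 22.2820

22.282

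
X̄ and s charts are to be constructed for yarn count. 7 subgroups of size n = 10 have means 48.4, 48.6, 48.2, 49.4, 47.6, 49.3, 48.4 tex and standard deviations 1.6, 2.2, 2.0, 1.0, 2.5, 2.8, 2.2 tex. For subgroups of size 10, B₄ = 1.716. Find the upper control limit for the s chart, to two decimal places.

3.51

s̄ = (1.6 + 2.2 + 2.0 + 1.0 + 2.5 + 2.8 + 2.2) / 7 = 2.0429
UCL_s = B₄·s̄ = 1.716 × 2.0429 = 3.5055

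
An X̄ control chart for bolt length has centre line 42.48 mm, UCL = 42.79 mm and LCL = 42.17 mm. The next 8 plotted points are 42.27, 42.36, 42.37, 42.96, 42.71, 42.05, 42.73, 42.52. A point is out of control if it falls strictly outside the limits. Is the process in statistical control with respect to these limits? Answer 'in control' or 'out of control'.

out of control

Compare each point to [42.17, 42.79]: sample 4 = 42.96 > UCL; sample 6 = 42.05 < LCL.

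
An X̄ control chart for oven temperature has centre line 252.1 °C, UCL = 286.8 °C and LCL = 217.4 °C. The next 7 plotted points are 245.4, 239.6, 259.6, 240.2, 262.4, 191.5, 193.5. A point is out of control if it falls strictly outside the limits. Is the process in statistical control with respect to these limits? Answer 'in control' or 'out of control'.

Compare each point to [217.4, 286.8]: sample 6 = 191.5 < LCL; sample 7 = 193.5 < LCL.

out of control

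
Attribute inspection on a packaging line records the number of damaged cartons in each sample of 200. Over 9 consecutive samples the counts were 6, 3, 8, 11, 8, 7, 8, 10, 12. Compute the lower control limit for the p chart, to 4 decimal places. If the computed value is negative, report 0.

p̄ = Σdᵢ / (k·n) = 73 / (9 × 200) = 0.04056
LCL = p̄ − 3·√(p̄(1−p̄)/n) = 0.04056 − 3 × 0.01395 = -0.00129 → 0 (negative, so LCL = 0)

0.0000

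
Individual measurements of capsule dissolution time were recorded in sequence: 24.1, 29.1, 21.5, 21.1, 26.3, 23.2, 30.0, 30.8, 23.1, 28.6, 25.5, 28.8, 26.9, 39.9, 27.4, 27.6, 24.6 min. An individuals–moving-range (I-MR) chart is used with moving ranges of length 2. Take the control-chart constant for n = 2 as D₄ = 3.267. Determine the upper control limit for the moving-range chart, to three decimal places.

16.151

Moving ranges: 5.0, 7.6, 0.4, 5.2, 3.1, 6.8, 0.8, 7.7, 5.5, 3.1, 3.3, 1.9, 13.0, 12.5, 0.2, 3.0; M̄R̄ = 79.1000 / 16 = 4.9437
UCL_MR = D₄·M̄R̄ = 3.267 × 4.9437 = 16.1512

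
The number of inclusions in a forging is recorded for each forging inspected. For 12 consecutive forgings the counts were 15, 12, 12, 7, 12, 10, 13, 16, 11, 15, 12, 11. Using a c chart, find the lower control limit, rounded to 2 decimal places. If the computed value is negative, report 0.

1.70

c̄ = (15 + 12 + 12 + 7 + 12 + 10 + 13 + 16 + 11 + 15 + 12 + 11) / 12 = 146 / 12 = 12.1667
LCL = c̄ − 3√c̄ = 12.1667 − 3 × 3.4881 = 1.7024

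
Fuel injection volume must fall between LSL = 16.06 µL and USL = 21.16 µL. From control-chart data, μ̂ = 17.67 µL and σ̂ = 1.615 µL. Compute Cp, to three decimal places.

0.526

Cp = (USL − LSL) / (6σ̂) = (21.16 − 16.06) / (6 × 1.615) = 5.1000 / 9.6900 = 0.5263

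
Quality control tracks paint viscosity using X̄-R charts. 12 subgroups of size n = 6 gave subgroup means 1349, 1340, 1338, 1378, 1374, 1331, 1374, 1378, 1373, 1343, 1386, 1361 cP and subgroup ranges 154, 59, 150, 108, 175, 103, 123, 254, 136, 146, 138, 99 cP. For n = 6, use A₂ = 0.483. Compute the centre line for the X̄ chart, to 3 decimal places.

1360.417

X̄̄ = (1349 + 1340 + 1338 + 1378 + 1374 + 1331 + 1374 + 1378 + 1373 + 1343 + 1386 + 1361) / 12 = 16325.0000 / 12 = 1360.4167
CL = X̄̄ = 1360.4167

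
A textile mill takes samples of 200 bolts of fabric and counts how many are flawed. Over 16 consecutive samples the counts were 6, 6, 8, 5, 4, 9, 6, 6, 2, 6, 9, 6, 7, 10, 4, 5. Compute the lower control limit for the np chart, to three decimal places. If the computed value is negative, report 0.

p̄ = Σdᵢ / (k·n) = 99 / (16 × 200) = 0.03094
LCL = np̄ − 3·√(np̄(1−p̄)) = 6.1875 − 3 × 2.4487 = -1.1586 → 0 (negative, so LCL = 0)

0.000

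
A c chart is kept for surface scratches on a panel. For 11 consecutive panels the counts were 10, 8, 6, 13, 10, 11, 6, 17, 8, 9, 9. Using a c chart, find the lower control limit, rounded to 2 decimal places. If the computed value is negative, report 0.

c̄ = (10 + 8 + 6 + 13 + 10 + 11 + 6 + 17 + 8 + 9 + 9) / 11 = 107 / 11 = 9.7273
LCL = c̄ − 3√c̄ = 9.7273 − 3 × 3.1189 = 0.3707

0.37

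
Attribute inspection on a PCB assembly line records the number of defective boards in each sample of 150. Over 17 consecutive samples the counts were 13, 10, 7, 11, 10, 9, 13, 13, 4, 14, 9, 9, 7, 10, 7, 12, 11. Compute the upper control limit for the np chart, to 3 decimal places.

19.081

p̄ = Σdᵢ / (k·n) = 169 / (17 × 150) = 0.06627
UCL = np̄ + 3·√(np̄(1−p̄)) = 9.9412 + 3 × √(9.9412×0.93373) = 9.9412 + 3 × 3.0467 = 19.0813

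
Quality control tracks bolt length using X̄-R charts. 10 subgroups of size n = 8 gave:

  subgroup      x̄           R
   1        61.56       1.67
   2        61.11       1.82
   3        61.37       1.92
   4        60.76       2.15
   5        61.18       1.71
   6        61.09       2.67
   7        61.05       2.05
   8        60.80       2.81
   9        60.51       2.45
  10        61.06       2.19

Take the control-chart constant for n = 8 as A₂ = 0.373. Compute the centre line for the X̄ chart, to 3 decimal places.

61.049

X̄̄ = (61.56 + 61.11 + 61.37 + 60.76 + 61.18 + 61.09 + 61.05 + 60.80 + 60.51 + 61.06) / 10 = 610.4900 / 10 = 61.0490
CL = X̄̄ = 61.0490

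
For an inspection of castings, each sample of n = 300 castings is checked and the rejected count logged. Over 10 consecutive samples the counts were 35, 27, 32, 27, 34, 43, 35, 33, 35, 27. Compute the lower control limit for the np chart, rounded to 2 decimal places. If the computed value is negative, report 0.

16.59

p̄ = Σdᵢ / (k·n) = 328 / (10 × 300) = 0.10933
LCL = np̄ − 3·√(np̄(1−p̄)) = 32.8000 − 3 × 5.4050 = 16.5850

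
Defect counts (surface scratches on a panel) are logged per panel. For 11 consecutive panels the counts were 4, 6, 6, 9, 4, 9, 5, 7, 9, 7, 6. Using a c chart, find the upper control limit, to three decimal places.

c̄ = (4 + 6 + 6 + 9 + 4 + 9 + 5 + 7 + 9 + 7 + 6) / 11 = 72 / 11 = 6.5455
UCL = c̄ + 3√c̄ = 6.5455 + 3 × √6.5455 = 6.5455 + 3 × 2.5584 = 14.2207

14.221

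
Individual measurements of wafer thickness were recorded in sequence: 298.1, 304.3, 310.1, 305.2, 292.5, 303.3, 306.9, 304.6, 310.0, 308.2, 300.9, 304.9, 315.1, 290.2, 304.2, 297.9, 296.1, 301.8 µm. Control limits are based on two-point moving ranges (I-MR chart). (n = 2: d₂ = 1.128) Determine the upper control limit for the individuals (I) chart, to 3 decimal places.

322.995

X̄ = (298.1 + 304.3 + 310.1 + 305.2 + 292.5 + 303.3 + 306.9 + 304.6 + 310.0 + 308.2 + 300.9 + 304.9 + 315.1 + 290.2 + 304.2 + 297.9 + 296.1 + 301.8) / 18 = 303.0167
Moving ranges: 6.2, 5.8, 4.9, 12.7, 10.8, 3.6, 2.3, 5.4, 1.8, 7.3, 4.0, 10.2, 24.9, 14.0, 6.3, 1.8, 5.7; M̄R̄ = 127.7000 / 17 = 7.5118
UCL = X̄ + 3·M̄R̄/d₂ = 303.0167 + 3 × 7.5118 / 1.128 = 322.9948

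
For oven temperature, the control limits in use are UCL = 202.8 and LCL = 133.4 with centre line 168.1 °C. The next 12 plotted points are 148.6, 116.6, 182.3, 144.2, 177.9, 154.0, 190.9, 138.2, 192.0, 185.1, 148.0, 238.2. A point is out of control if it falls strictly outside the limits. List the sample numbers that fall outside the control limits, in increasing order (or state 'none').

Compare each point to [133.4, 202.8]: sample 2 = 116.6 < LCL; sample 12 = 238.2 > UCL.

2, 12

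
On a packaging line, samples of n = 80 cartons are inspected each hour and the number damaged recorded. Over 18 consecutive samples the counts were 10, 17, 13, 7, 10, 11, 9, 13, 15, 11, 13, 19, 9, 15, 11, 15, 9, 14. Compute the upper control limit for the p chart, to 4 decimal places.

0.2744

p̄ = Σdᵢ / (k·n) = 221 / (18 × 80) = 0.15347
UCL = p̄ + 3·√(p̄(1−p̄)/n) = 0.15347 + 3 × √(0.15347×0.84653/80) = 0.15347 + 3 × 0.04030 = 0.27437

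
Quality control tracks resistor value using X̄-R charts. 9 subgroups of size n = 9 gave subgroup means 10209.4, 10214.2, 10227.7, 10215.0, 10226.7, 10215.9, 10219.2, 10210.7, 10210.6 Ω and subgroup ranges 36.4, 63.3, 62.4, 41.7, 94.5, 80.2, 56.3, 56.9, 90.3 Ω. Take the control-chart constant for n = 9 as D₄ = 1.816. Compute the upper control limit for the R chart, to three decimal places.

117.435

R̄ = (36.4 + 63.3 + 62.4 + 41.7 + 94.5 + 80.2 + 56.3 + 56.9 + 90.3) / 9 = 582.0000 / 9 = 64.6667
UCL_R = D₄·R̄ = 1.816 × 64.6667 = 117.4347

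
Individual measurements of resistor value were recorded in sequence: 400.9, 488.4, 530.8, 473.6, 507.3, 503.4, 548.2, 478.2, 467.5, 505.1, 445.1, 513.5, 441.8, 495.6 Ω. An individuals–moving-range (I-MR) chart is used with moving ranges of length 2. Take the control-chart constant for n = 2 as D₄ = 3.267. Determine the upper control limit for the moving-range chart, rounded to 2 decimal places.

161.26

Moving ranges: 87.5, 42.4, 57.2, 33.7, 3.9, 44.8, 70.0, 10.7, 37.6, 60.0, 68.4, 71.7, 53.8; M̄R̄ = 641.7000 / 13 = 49.3615
UCL_MR = D₄·M̄R̄ = 3.267 × 49.3615 = 161.2641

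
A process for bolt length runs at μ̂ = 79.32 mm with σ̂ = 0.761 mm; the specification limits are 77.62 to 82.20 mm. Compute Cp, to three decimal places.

Cp = (USL − LSL) / (6σ̂) = (82.20 − 77.62) / (6 × 0.761) = 4.5800 / 4.5660 = 1.0031

1.003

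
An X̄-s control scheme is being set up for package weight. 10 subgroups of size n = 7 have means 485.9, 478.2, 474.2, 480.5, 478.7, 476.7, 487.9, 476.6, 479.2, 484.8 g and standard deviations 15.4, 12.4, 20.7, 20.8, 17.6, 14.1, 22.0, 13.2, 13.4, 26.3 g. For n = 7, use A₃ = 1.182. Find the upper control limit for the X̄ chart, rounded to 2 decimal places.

501.06

X̄̄ = (485.9 + 478.2 + 474.2 + 480.5 + 478.7 + 476.7 + 487.9 + 476.6 + 479.2 + 484.8) / 10 = 480.2700
s̄ = (15.4 + 12.4 + 20.7 + 20.8 + 17.6 + 14.1 + 22.0 + 13.2 + 13.4 + 26.3) / 10 = 17.5900
UCL = X̄̄ + A₃·s̄ = 480.2700 + 1.182 × 17.5900 = 501.0614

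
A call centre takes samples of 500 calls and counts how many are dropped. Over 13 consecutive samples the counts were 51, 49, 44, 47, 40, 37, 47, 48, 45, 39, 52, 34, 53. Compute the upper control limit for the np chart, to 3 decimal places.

p̄ = Σdᵢ / (k·n) = 586 / (13 × 500) = 0.09015
UCL = np̄ + 3·√(np̄(1−p̄)) = 45.0769 + 3 × √(45.0769×0.90985) = 45.0769 + 3 × 6.4041 = 64.2894

64.289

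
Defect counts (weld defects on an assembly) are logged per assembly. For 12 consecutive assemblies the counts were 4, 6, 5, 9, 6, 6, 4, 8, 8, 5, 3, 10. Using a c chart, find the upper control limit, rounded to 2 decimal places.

c̄ = (4 + 6 + 5 + 9 + 6 + 6 + 4 + 8 + 8 + 5 + 3 + 10) / 12 = 74 / 12 = 6.1667
UCL = c̄ + 3√c̄ = 6.1667 + 3 × √6.1667 = 6.1667 + 3 × 2.4833 = 13.6165

13.62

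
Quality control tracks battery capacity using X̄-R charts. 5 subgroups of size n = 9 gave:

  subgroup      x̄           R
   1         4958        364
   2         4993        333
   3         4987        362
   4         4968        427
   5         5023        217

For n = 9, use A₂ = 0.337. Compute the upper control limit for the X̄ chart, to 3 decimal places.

5100.582

X̄̄ = (4958 + 4993 + 4987 + 4968 + 5023) / 5 = 24929.0000 / 5 = 4985.8000
R̄ = (364 + 333 + 362 + 427 + 217) / 5 = 1703.0000 / 5 = 340.6000
UCL = X̄̄ + A₂·R̄ = 4985.8000 + 0.337 × 340.6000 = 5100.5822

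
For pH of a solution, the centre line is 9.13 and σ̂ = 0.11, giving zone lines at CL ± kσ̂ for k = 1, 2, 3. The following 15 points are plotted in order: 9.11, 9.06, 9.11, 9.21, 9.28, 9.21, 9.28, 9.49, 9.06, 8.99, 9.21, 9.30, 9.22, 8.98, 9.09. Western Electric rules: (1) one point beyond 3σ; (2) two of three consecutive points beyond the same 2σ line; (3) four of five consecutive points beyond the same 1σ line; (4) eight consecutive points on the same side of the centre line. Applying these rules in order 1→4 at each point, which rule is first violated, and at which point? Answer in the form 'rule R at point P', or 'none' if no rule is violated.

Zone of each point (C = within 1σ̂, B = 1σ̂–2σ̂, A = 2σ̂–3σ̂, * = beyond 3σ̂; sign = side of CL): 1:-C, 2:-C, 3:-C, 4:+C, 5:+B, 6:+C, 7:+B, 8:+*, 9:-C, 10:-B, 11:+C, 12:+B, 13:+C, 14:-B, 15:-C
Rule 1 (one point beyond the 3σ limits) is satisfied at point 8.

rule 1 at point 8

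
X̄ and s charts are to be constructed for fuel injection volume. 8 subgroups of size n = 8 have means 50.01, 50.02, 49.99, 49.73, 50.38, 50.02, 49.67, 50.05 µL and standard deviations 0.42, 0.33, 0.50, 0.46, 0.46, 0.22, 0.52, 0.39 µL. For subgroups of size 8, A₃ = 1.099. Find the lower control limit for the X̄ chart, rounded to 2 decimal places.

49.53

X̄̄ = (50.01 + 50.02 + 49.99 + 49.73 + 50.38 + 50.02 + 49.67 + 50.05) / 8 = 49.9838
s̄ = (0.42 + 0.33 + 0.50 + 0.46 + 0.46 + 0.22 + 0.52 + 0.39) / 8 = 0.4125
LCL = X̄̄ − A₃·s̄ = 49.9838 − 1.099 × 0.4125 = 49.5304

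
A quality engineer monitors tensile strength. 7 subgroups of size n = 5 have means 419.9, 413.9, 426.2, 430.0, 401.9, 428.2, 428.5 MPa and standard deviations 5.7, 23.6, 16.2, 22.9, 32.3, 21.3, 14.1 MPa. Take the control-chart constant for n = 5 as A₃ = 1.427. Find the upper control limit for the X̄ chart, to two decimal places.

448.97

X̄̄ = (419.9 + 413.9 + 426.2 + 430.0 + 401.9 + 428.2 + 428.5) / 7 = 421.2286
s̄ = (5.7 + 23.6 + 16.2 + 22.9 + 32.3 + 21.3 + 14.1) / 7 = 19.4429
UCL = X̄̄ + A₃·s̄ = 421.2286 + 1.427 × 19.4429 = 448.9735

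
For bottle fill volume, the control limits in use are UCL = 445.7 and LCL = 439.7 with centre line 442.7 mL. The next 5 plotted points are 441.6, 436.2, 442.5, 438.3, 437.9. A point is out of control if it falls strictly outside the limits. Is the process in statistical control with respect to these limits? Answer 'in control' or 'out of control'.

Compare each point to [439.7, 445.7]: sample 2 = 436.2 < LCL; sample 4 = 438.3 < LCL; sample 5 = 437.9 < LCL.

out of control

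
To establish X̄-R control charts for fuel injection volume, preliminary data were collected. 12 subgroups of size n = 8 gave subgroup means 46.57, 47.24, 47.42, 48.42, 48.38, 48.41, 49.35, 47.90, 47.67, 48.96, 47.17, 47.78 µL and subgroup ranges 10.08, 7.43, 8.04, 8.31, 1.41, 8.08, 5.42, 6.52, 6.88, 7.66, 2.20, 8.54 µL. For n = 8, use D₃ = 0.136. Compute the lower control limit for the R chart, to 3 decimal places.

R̄ = (10.08 + 7.43 + 8.04 + 8.31 + 1.41 + 8.08 + 5.42 + 6.52 + 6.88 + 7.66 + 2.20 + 8.54) / 12 = 80.5700 / 12 = 6.7142
LCL_R = D₃·R̄ = 0.136 × 6.7142 = 0.9131

0.913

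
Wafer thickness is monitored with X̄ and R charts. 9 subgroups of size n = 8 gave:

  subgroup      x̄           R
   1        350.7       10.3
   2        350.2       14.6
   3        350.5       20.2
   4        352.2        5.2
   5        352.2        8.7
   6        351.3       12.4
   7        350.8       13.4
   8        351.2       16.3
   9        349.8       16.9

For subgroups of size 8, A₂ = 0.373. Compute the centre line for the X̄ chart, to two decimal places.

X̄̄ = (350.7 + 350.2 + 350.5 + 352.2 + 352.2 + 351.3 + 350.8 + 351.2 + 349.8) / 9 = 3158.9000 / 9 = 350.9889
CL = X̄̄ = 350.9889

350.99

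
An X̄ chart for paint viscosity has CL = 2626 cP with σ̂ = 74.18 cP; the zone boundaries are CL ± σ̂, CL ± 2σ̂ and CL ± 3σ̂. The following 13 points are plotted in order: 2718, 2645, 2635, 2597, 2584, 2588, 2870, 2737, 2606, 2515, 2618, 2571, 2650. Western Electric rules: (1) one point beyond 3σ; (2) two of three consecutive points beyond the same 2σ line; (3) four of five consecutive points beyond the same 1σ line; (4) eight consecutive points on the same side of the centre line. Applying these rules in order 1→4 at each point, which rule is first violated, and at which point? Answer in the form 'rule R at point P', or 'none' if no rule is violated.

Zone of each point (C = within 1σ̂, B = 1σ̂–2σ̂, A = 2σ̂–3σ̂, * = beyond 3σ̂; sign = side of CL): 1:+B, 2:+C, 3:+C, 4:-C, 5:-C, 6:-C, 7:+*, 8:+B, 9:-C, 10:-B, 11:-C, 12:-C, 13:+C
Rule 1 (one point beyond the 3σ limits) is satisfied at point 7.

rule 1 at point 7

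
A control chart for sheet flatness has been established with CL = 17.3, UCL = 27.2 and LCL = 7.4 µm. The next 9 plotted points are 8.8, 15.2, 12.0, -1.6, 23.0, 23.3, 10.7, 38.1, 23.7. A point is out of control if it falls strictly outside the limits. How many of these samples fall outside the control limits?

Compare each point to [7.4, 27.2]: sample 4 = -1.6 < LCL; sample 8 = 38.1 > UCL.

2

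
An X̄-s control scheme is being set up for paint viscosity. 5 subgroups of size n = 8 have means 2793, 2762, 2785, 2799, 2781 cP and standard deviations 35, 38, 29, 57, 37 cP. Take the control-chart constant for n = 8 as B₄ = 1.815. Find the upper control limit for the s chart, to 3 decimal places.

71.148

s̄ = (35 + 38 + 29 + 57 + 37) / 5 = 39.2000
UCL_s = B₄·s̄ = 1.815 × 39.2000 = 71.1480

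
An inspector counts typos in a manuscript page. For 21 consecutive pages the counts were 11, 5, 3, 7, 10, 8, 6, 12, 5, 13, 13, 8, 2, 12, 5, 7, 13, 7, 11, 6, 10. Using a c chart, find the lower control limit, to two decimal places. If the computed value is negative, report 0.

c̄ = (11 + 5 + 3 + 7 + 10 + 8 + 6 + 12 + 5 + 13 + 13 + 8 + 2 + 12 + 5 + 7 + 13 + 7 + 11 + 6 + 10) / 21 = 174 / 21 = 8.2857
LCL = c̄ − 3√c̄ = 8.2857 − 3 × 2.8785 = -0.3498 → 0 (cannot be negative)

0.00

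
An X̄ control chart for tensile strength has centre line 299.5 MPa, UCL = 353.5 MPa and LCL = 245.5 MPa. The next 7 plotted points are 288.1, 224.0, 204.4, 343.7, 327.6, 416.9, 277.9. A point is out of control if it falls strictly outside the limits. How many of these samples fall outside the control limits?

Compare each point to [245.5, 353.5]: sample 2 = 224.0 < LCL; sample 3 = 204.4 < LCL; sample 6 = 416.9 > UCL.

3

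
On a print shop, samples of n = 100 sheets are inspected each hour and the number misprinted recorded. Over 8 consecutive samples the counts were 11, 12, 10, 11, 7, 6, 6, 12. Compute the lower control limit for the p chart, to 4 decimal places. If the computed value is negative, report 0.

p̄ = Σdᵢ / (k·n) = 75 / (8 × 100) = 0.09375
LCL = p̄ − 3·√(p̄(1−p̄)/n) = 0.09375 − 3 × 0.02915 = 0.00631

0.0063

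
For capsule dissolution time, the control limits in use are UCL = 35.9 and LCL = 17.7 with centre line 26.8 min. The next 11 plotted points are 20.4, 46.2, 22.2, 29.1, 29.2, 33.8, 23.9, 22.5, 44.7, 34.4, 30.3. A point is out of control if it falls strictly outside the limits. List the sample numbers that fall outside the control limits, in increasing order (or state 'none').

2, 9

Compare each point to [17.7, 35.9]: sample 2 = 46.2 > UCL; sample 9 = 44.7 > UCL.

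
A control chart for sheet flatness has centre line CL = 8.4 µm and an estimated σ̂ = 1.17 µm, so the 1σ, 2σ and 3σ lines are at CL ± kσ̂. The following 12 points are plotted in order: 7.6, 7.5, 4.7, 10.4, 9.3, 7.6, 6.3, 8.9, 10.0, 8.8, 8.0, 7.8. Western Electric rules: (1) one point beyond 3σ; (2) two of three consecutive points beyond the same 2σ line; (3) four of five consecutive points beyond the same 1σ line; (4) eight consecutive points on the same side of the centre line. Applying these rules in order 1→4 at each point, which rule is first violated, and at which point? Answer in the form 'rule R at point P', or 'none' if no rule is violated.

Zone of each point (C = within 1σ̂, B = 1σ̂–2σ̂, A = 2σ̂–3σ̂, * = beyond 3σ̂; sign = side of CL): 1:-C, 2:-C, 3:-*, 4:+B, 5:+C, 6:-C, 7:-B, 8:+C, 9:+B, 10:+C, 11:-C, 12:-C
Rule 1 (one point beyond the 3σ limits) is satisfied at point 3.

rule 1 at point 3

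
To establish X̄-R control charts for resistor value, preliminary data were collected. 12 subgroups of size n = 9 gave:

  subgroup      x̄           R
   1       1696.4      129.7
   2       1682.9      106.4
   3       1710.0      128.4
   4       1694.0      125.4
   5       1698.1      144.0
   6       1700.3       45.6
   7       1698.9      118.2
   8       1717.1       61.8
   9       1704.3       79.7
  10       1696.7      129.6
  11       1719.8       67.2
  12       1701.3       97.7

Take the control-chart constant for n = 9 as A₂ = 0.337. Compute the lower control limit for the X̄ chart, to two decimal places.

X̄̄ = (1696.4 + 1682.9 + 1710.0 + 1694.0 + 1698.1 + 1700.3 + 1698.9 + 1717.1 + 1704.3 + 1696.7 + 1719.8 + 1701.3) / 12 = 20419.8000 / 12 = 1701.6500
R̄ = (129.7 + 106.4 + 128.4 + 125.4 + 144.0 + 45.6 + 118.2 + 61.8 + 79.7 + 129.6 + 67.2 + 97.7) / 12 = 1233.7000 / 12 = 102.8083
LCL = X̄̄ − A₂·R̄ = 1701.6500 − 0.337 × 102.8083 = 1667.0036

1667.00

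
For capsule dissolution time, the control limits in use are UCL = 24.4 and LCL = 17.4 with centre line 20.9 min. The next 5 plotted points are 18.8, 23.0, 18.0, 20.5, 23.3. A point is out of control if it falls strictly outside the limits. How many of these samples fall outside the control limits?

All 5 points lie within [17.4, 24.4].

0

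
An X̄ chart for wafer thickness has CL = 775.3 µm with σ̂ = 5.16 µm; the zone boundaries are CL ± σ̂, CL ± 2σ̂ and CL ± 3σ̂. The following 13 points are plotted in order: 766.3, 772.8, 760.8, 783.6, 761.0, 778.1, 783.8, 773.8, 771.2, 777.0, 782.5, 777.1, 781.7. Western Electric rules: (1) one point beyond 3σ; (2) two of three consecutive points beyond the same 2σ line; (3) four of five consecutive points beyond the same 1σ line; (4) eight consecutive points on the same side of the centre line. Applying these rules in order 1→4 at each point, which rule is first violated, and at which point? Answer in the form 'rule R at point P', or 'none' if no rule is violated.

rule 2 at point 5

Zone of each point (C = within 1σ̂, B = 1σ̂–2σ̂, A = 2σ̂–3σ̂, * = beyond 3σ̂; sign = side of CL): 1:-B, 2:-C, 3:-A, 4:+B, 5:-A, 6:+C, 7:+B, 8:-C, 9:-C, 10:+C, 11:+B, 12:+C, 13:+B
Rule 2 (two of three consecutive points beyond the same 2σ limit) is satisfied at point 5.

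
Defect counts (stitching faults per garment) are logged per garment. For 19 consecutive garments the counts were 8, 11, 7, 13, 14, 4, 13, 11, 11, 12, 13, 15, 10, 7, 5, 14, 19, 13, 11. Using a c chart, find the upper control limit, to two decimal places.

c̄ = (8 + 11 + 7 + 13 + 14 + 4 + 13 + 11 + 11 + 12 + 13 + 15 + 10 + 7 + 5 + 14 + 19 + 13 + 11) / 19 = 211 / 19 = 11.1053
UCL = c̄ + 3√c̄ = 11.1053 + 3 × √11.1053 = 11.1053 + 3 × 3.3325 = 21.1026

21.10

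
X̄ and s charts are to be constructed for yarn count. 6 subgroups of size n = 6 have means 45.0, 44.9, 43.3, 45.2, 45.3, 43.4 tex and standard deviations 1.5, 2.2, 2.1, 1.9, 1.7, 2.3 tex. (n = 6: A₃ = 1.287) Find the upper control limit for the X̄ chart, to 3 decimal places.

47.026

X̄̄ = (45.0 + 44.9 + 43.3 + 45.2 + 45.3 + 43.4) / 6 = 44.5167
s̄ = (1.5 + 2.2 + 2.1 + 1.9 + 1.7 + 2.3) / 6 = 1.9500
UCL = X̄̄ + A₃·s̄ = 44.5167 + 1.287 × 1.9500 = 47.0263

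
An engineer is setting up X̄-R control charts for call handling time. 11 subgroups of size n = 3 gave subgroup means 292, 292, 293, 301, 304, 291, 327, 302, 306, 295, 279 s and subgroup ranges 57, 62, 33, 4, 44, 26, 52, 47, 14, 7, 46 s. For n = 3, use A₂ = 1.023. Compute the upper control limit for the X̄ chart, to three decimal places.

X̄̄ = (292 + 292 + 293 + 301 + 304 + 291 + 327 + 302 + 306 + 295 + 279) / 11 = 3282.0000 / 11 = 298.3636
R̄ = (57 + 62 + 33 + 4 + 44 + 26 + 52 + 47 + 14 + 7 + 46) / 11 = 392.0000 / 11 = 35.6364
UCL = X̄̄ + A₂·R̄ = 298.3636 + 1.023 × 35.6364 = 334.8196

334.820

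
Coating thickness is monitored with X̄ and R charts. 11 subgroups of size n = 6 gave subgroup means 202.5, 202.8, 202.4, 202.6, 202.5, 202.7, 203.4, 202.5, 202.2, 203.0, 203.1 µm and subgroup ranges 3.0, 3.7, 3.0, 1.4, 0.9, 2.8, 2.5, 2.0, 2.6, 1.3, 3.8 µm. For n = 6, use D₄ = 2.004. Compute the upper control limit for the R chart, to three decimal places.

R̄ = (3.0 + 3.7 + 3.0 + 1.4 + 0.9 + 2.8 + 2.5 + 2.0 + 2.6 + 1.3 + 3.8) / 11 = 27.0000 / 11 = 2.4545
UCL_R = D₄·R̄ = 2.004 × 2.4545 = 4.9189

4.919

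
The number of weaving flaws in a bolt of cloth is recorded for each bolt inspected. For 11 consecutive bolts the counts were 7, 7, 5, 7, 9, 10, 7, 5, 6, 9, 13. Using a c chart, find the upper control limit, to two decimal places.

16.07

c̄ = (7 + 7 + 5 + 7 + 9 + 10 + 7 + 5 + 6 + 9 + 13) / 11 = 85 / 11 = 7.7273
UCL = c̄ + 3√c̄ = 7.7273 + 3 × √7.7273 = 7.7273 + 3 × 2.7798 = 16.0667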